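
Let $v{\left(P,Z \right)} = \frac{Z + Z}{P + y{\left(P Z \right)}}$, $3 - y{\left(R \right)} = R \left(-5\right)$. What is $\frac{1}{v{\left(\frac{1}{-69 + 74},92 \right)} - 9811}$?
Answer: $- \frac{119}{1167279} \approx -0.00010195$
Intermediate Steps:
$y{\left(R \right)} = 3 + 5 R$ ($y{\left(R \right)} = 3 - R \left(-5\right) = 3 - - 5 R = 3 + 5 R$)
$v{\left(P,Z \right)} = \frac{2 Z}{3 + P + 5 P Z}$ ($v{\left(P,Z \right)} = \frac{Z + Z}{P + \left(3 + 5 P Z\right)} = \frac{2 Z}{P + \left(3 + 5 P Z\right)} = \frac{2 Z}{3 + P + 5 P Z}$)
$\frac{1}{v{\left(\frac{1}{-69 + 74},92 \right)} - 9811} = \frac{1}{2 \cdot 92 \frac{1}{3 + \frac{1}{-69 + 74} + 5 \frac{1}{-69 + 74} \cdot 92} - 9811} = \frac{1}{2 \cdot 92 \frac{1}{3 + \frac{1}{5} + 5 \cdot \frac{1}{5} \cdot 92} - 9811} = \frac{1}{2 \cdot 92 \frac{1}{3 + \frac{1}{5} + 92} - 9811} = \frac{1}{2 \cdot 92 \frac{1}{\frac{476}{5}} - 9811} = \frac{1}{2 \cdot 92 \cdot \frac{5}{476} - 9811} = \frac{1}{\frac{230}{119} - 9811} = \frac{1}{- \frac{1167279}{119}} = - \frac{119}{1167279}$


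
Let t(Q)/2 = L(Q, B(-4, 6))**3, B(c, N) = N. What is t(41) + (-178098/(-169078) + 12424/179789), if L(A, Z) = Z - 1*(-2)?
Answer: 15581022988701/15199182271 ≈ 1025.1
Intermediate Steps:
L(A, Z) = 2 + Z (L(A, Z) = Z + 2 = 2 + Z)
t(Q) = 1024 (t(Q) = 2*(2 + 6)**3 = 2*8**3 = 2*512 = 1024)
t(41) + (-178098/(-169078) + 12424/179789) = 1024 + (-178098/(-169078) + 12424/179789) = 1024 + (-178098*(-1/169078) + 12424*(1/179789)) = 1024 + (89049/84539 + 12424/179789) = 1024 + 17060343197/15199182271 = 15581022988701/15199182271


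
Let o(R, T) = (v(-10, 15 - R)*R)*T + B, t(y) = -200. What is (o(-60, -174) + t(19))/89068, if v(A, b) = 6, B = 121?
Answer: 62561/89068 ≈ 0.70240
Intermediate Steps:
o(R, T) = 121 + 6*R*T (o(R, T) = (6*R)*T + 121 = 6*R*T + 121 = 121 + 6*R*T)
(o(-60, -174) + t(19))/89068 = ((121 + 6*(-60)*(-174)) - 200)/89068 = ((121 + 62640) - 200)*(1/89068) = (62761 - 200)*(1/89068) = 62561*(1/89068) = 62561/89068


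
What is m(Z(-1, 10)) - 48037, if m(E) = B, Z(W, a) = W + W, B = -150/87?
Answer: -1393123/29 ≈ -48039.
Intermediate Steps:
B = -50/29 (B = -150*1/87 = -50/29 ≈ -1.7241)
Z(W, a) = 2*W
m(E) = -50/29
m(Z(-1, 10)) - 48037 = -50/29 - 48037 = -1393123/29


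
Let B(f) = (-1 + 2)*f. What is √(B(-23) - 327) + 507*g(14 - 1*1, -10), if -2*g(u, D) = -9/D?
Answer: -4563/20 + 5*I*√14 ≈ -228.15 + 18.708*I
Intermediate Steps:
B(f) = f (B(f) = 1*f = f)
g(u, D) = 9/(2*D) (g(u, D) = -(-9)/(2*D) = 9/(2*D))
√(B(-23) - 327) + 507*g(14 - 1*1, -10) = √(-23 - 327) + 507*((9/2)/(-10)) = √(-350) + 507*((9/2)*(-⅒)) = 5*I*√14 + 507*(-9/20) = 5*I*√14 - 4563/20 = -4563/20 + 5*I*√14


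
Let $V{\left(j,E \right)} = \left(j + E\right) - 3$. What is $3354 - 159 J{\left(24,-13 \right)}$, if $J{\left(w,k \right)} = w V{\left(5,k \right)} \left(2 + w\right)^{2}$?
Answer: $28379130$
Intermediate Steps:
$V{\left(j,E \right)} = -3 + E + j$ ($V{\left(j,E \right)} = \left(E + j\right) - 3 = -3 + E + j$)
$J{\left(w,k \right)} = w \left(2 + w\right)^{2} \left(2 + k\right)$ ($J{\left(w,k \right)} = w \left(-3 + k + 5\right) \left(2 + w\right)^{2} = w \left(2 + k\right) \left(2 + w\right)^{2} = w \left(2 + w\right)^{2} \left(2 + k\right)$)
$3354 - 159 J{\left(24,-13 \right)} = 3354 - 159 \cdot 24 \left(2 + 24\right)^{2} \left(2 - 13\right) = 3354 - 159 \cdot 24 \cdot 26^{2} \left(-11\right) = 3354 - 159 \cdot 24 \cdot 676 \left(-11\right) = 3354 - -28375776 = 3354 + 28375776 = 28379130$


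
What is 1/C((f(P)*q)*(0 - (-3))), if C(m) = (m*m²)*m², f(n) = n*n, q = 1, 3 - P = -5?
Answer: 1/260919263232 ≈ 3.8326e-12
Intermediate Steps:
P = 8 (P = 3 - 1*(-5) = 3 + 5 = 8)
f(n) = n²
C(m) = m⁵ (C(m) = m³*m² = m⁵)
1/C((f(P)*q)*(0 - (-3))) = 1/(((8²*1)*(0 - (-3)))⁵) = 1/(((64*1)*(0 - 1*(-3)))⁵) = 1/((64*(0 + 3))⁵) = 1/((64*3)⁵) = 1/(192⁵) = 1/260919263232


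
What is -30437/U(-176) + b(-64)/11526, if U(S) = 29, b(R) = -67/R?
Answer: -22452277225/21392256 ≈ -1049.6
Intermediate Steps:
-30437/U(-176) + b(-64)/11526 = -30437/29 - 67/(-64)/11526 = -30437*1/29 - 67*(-1/64)*(1/11526) = -30437/29 + (67/64)*(1/11526) = -30437/29 + 67/737664 = -22452277225/21392256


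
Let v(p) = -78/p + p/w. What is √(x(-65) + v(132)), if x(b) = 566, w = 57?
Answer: √99195162/418 ≈ 23.827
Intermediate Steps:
v(p) = -78/p + p/57
√(x(-65) + v(132)) = √(566 + (-78/132 + (1/57)*132)) = √(566 + (-78*1/132 + 44/19)) = √(566 + (-13/22 + 44/19)) = √(566 + 721/418) = √(237309/418) = √99195162/418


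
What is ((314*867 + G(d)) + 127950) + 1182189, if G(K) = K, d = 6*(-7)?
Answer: 1582335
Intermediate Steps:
d = -42
((314*867 + G(d)) + 127950) + 1182189 = ((314*867 - 42) + 127950) + 1182189 = ((272238 - 42) + 127950) + 1182189 = (272196 + 127950) + 1182189 = 400146 + 1182189 = 1582335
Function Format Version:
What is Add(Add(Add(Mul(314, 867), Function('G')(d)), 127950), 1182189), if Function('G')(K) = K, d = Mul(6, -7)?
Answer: 1582335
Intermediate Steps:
d = -42
Add(Add(Add(Mul(314, 867), Function('G')(d)), 127950), 1182189) = Add(Add(Add(Mul(314, 867), -42), 127950), 1182189) = Add(Add(Add(272238, -42), 127950), 1182189) = Add(Add(272196, 127950), 1182189) = Add(400146, 1182189) = 1582335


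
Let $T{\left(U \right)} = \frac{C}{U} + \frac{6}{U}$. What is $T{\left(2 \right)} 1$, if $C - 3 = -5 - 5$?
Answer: $- \frac{1}{2} \approx -0.5$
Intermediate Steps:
$C = -7$ ($C = 3 - 10 = -7$)
$T{\left(U \right)} = - \frac{1}{U}$ ($T{\left(U \right)} = - \frac{7}{U} + \frac{6}{U} = - \frac{1}{U}$)
$T{\left(2 \right)} 1 = - \frac{1}{2} \cdot 1 = \left(-1\right) \frac{1}{2} \cdot 1 = \left(- \frac{1}{2}\right) 1 = - \frac{1}{2}$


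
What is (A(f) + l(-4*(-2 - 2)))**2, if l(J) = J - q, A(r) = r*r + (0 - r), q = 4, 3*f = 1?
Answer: 11236/81 ≈ 138.72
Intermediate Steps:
f = 1/3 (f = (1/3)*1 = 1/3 ≈ 0.33333)
A(r) = r**2 - r
l(J) = -4 + J (l(J) = J - 1*4 = J - 4 = -4 + J)
(A(f) + l(-4*(-2 - 2)))**2 = ((-1 + 1/3)/3 + (-4 - 4*(-2 - 2)))**2 = ((1/3)*(-2/3) + (-4 - 4*(-4)))**2 = (-2/9 + (-4 + 16))**2 = (-2/9 + 12)**2 = (106/9)**2 = 11236/81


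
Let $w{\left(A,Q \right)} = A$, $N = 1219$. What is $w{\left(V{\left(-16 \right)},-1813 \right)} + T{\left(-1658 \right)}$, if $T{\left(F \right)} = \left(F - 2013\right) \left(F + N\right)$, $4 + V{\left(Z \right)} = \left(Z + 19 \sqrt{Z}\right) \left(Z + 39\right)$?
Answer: $1611197 + 1748 i \approx 1.6112 \cdot 10^{6} + 1748.0 i$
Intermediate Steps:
$V{\left(Z \right)} = -4 + \left(39 + Z\right) \left(Z + 19 \sqrt{Z}\right)$ ($V{\left(Z \right)} = -4 + \left(Z + 19 \sqrt{Z}\right) \left(Z + 39\right) = -4 + \left(Z + 19 \sqrt{Z}\right) \left(39 + Z\right) = -4 + \left(39 + Z\right) \left(Z + 19 \sqrt{Z}\right)$)
$T{\left(F \right)} = \left(-2013 + F\right) \left(1219 + F\right)$ ($T{\left(F \right)} = \left(F - 2013\right) \left(F + 1219\right) = \left(-2013 + F\right) \left(1219 + F\right)$)
$w{\left(V{\left(-16 \right)},-1813 \right)} + T{\left(-1658 \right)} = \left(-4 + \left(-16\right)^{2} + 19 \left(-16\right)^{\frac{3}{2}} + 39 \left(-16\right) + 741 \sqrt{-16}\right) - \left(1137395 - 2748964\right) = \left(-4 + 256 + 19 \left(- 64 i\right) - 624 + 741 \cdot 4 i\right) + \left(-2453847 + 2748964 + 1316452\right) = \left(-4 + 256 - 1216 i - 624 + 2964 i\right) + 1611569 = \left(-372 + 1748 i\right) + 1611569 = 1611197 + 1748 i$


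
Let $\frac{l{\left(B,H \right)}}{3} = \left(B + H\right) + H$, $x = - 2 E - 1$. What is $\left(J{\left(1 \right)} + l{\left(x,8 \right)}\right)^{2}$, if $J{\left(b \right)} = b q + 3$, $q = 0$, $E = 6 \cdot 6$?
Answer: $28224$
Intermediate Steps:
$E = 36$
$x = -73$ ($x = \left(-2\right) 36 - 1 = -72 - 1 = -73$)
$l{\left(B,H \right)} = 3 B + 6 H$ ($l{\left(B,H \right)} = 3 \left(\left(B + H\right) + H\right) = 3 \left(B + 2 H\right) = 3 B + 6 H$)
$J{\left(b \right)} = 3$ ($J{\left(b \right)} = b 0 + 3 = 0 + 3 = 3$)
$\left(J{\left(1 \right)} + l{\left(x,8 \right)}\right)^{2} = \left(3 + \left(3 \left(-73\right) + 6 \cdot 8\right)\right)^{2} = \left(3 + \left(-219 + 48\right)\right)^{2} = \left(3 - 171\right)^{2} = \left(-168\right)^{2} = 28224$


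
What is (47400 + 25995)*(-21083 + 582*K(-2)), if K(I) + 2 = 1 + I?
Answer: -1675534455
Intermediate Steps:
K(I) = -1 + I (K(I) = -2 + (1 + I) = -1 + I)
(47400 + 25995)*(-21083 + 582*K(-2)) = (47400 + 25995)*(-21083 + 582*(-1 - 2)) = 73395*(-21083 + 582*(-3)) = 73395*(-21083 - 1746) = 73395*(-22829) = -1675534455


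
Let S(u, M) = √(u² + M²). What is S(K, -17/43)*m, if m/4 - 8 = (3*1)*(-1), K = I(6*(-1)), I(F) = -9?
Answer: 20*√150058/43 ≈ 180.17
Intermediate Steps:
K = -9
S(u, M) = √(M² + u²)
m = 20 (m = 32 + 4*((3*1)*(-1)) = 32 + 4*(3*(-1)) = 32 + 4*(-3) = 32 - 12 = 20)
S(K, -17/43)*m = √((-17/43)² + (-9)²)*20 = √((-17*1/43)² + 81)*20 = √((-17/43)² + 81)*20 = √(289/1849 + 81)*20 = √(150058/1849)*20 = (√150058/43)*20 = 20*√150058/43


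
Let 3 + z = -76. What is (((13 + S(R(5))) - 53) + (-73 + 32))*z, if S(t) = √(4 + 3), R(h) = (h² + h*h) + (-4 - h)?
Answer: 6399 - 79*√7 ≈ 6190.0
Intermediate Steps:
z = -79 (z = -3 - 76 = -79)
R(h) = -4 - h + 2*h² (R(h) = (h² + h²) + (-4 - h) = 2*h² + (-4 - h) = -4 - h + 2*h²)
S(t) = √7
(((13 + S(R(5))) - 53) + (-73 + 32))*z = (((13 + √7) - 53) + (-73 + 32))*(-79) = ((-40 + √7) - 41)*(-79) = (-81 + √7)*(-79) = 6399 - 79*√7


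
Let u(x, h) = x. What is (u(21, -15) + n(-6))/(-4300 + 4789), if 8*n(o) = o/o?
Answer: 169/3912 ≈ 0.043200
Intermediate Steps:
n(o) = ⅛ (n(o) = (o/o)/8 = (⅛)*1 = ⅛)
(u(21, -15) + n(-6))/(-4300 + 4789) = (21 + ⅛)/(-4300 + 4789) = (169/8)/489 = (169/8)*(1/489) = 169/3912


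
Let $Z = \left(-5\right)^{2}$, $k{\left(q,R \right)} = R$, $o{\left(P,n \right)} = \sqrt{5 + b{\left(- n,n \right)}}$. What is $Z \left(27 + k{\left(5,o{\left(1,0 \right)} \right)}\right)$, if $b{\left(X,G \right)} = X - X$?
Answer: $675 + 25 \sqrt{5} \approx 730.9$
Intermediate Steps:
$b{\left(X,G \right)} = 0$
$o{\left(P,n \right)} = \sqrt{5}$ ($o{\left(P,n \right)} = \sqrt{5 + 0} = \sqrt{5}$)
$Z = 25$
$Z \left(27 + k{\left(5,o{\left(1,0 \right)} \right)}\right) = 25 \left(27 + \sqrt{5}\right) = 675 + 25 \sqrt{5}$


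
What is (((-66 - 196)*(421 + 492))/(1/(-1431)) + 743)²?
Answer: 117172390573911841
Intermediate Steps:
(((-66 - 196)*(421 + 492))/(1/(-1431)) + 743)² = ((-262*913)/(-1/1431) + 743)² = (-239206*(-1431) + 743)² = (342303786 + 743)² = 342304529² = 117172390573911841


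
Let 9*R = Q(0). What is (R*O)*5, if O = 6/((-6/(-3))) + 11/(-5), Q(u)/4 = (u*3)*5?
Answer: 0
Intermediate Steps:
Q(u) = 60*u (Q(u) = 4*((u*3)*5) = 4*((3*u)*5) = 4*(15*u) = 60*u)
O = 4/5 (O = 6/((-6*(-1/3))) + 11*(-1/5) = 6/2 - 11/5 = 6*(1/2) - 11/5 = 3 - 11/5 = 4/5 ≈ 0.80000)
R = 0 (R = (60*0)/9 = (1/9)*0 = 0)
(R*O)*5 = (0*(4/5))*5 = 0*5 = 0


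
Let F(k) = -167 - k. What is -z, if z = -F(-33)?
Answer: -134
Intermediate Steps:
z = 134 (z = -(-167 - 1*(-33)) = -(-167 + 33) = -1*(-134) = 134)
-z = -1*134 = -134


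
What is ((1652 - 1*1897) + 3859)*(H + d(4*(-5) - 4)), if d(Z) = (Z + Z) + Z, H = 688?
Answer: 2226224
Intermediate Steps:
d(Z) = 3*Z (d(Z) = 2*Z + Z = 3*Z)
((1652 - 1*1897) + 3859)*(H + d(4*(-5) - 4)) = ((1652 - 1*1897) + 3859)*(688 + 3*(4*(-5) - 4)) = ((1652 - 1897) + 3859)*(688 + 3*(-20 - 4)) = (-245 + 3859)*(688 + 3*(-24)) = 3614*(688 - 72) = 3614*616 = 2226224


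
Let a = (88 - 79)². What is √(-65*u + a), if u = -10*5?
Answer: √3331 ≈ 57.715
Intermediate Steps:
u = -50
a = 81 (a = 9² = 81)
√(-65*u + a) = √(-65*(-50) + 81) = √(3250 + 81) = √3331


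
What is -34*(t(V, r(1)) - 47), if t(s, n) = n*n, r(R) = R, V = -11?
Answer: 1564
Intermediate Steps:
t(s, n) = n**2
-34*(t(V, r(1)) - 47) = -34*(1**2 - 47) = -34*(1 - 47) = -34*(-46) = 1564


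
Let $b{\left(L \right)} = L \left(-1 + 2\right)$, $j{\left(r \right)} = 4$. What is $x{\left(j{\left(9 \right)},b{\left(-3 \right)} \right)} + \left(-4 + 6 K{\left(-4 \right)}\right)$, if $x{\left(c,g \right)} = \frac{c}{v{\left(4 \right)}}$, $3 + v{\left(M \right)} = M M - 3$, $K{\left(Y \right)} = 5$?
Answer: $\frac{132}{5} \approx 26.4$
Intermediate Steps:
$b{\left(L \right)} = L$ ($b{\left(L \right)} = L 1 = L$)
$v{\left(M \right)} = -6 + M^{2}$ ($v{\left(M \right)} = -3 + \left(M M - 3\right) = -3 + \left(M^{2} - 3\right) = -3 + \left(-3 + M^{2}\right) = -6 + M^{2}$)
$x{\left(c,g \right)} = \frac{c}{10}$ ($x{\left(c,g \right)} = \frac{c}{-6 + 4^{2}} = \frac{c}{-6 + 16} = \frac{c}{10}$)
$x{\left(j{\left(9 \right)},b{\left(-3 \right)} \right)} + \left(-4 + 6 K{\left(-4 \right)}\right) = \frac{1}{10} \cdot 4 + \left(-4 + 6 \cdot 5\right) = \frac{2}{5} + \left(-4 + 30\right) = \frac{2}{5} + 26 = \frac{132}{5}$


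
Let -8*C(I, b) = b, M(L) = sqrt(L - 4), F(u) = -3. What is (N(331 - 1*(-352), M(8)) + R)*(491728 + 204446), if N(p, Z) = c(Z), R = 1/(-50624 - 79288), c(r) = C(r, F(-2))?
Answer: 1413117191/5413 ≈ 2.6106e+5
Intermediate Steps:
M(L) = sqrt(-4 + L)
C(I, b) = -b/8
c(r) = 3/8 (c(r) = -1/8*(-3) = 3/8)
R = -1/129912 (R = 1/(-129912) = -1/129912 ≈ -7.6975e-6)
N(p, Z) = 3/8
(N(331 - 1*(-352), M(8)) + R)*(491728 + 204446) = (3/8 - 1/129912)*(491728 + 204446) = (12179/32478)*696174 = 1413117191/5413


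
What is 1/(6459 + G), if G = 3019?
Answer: 1/9478 ≈ 0.00010551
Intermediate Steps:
1/(6459 + G) = 1/(6459 + 3019) = 1/9478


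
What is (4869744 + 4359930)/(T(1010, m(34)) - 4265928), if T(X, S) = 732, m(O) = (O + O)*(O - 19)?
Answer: -1538279/710866 ≈ -2.1640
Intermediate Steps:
m(O) = 2*O*(-19 + O) (m(O) = (2*O)*(-19 + O) = 2*O*(-19 + O))
(4869744 + 4359930)/(T(1010, m(34)) - 4265928) = (4869744 + 4359930)/(732 - 4265928) = 9229674/(-4265196) = 9229674*(-1/4265196) = -1538279/710866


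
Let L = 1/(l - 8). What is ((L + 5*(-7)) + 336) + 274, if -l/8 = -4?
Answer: 13801/24 ≈ 575.04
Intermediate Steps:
l = 32 (l = -8*(-4) = 32)
L = 1/24 (L = 1/(32 - 8) = 1/24 ≈ 0.041667)
((L + 5*(-7)) + 336) + 274 = ((1/24 + 5*(-7)) + 336) + 274 = ((1/24 - 35) + 336) + 274 = (-839/24 + 336) + 274 = 7225/24 + 274 = 13801/24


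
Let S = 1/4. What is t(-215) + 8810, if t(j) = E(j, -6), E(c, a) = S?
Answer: 35241/4 ≈ 8810.3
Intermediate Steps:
S = 1/4 ≈ 0.25000
E(c, a) = 1/4
t(j) = 1/4
t(-215) + 8810 = 1/4 + 8810 = 35241/4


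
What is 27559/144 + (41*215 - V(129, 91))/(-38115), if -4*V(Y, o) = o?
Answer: 12952329/67760 ≈ 191.15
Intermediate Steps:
V(Y, o) = -o/4
27559/144 + (41*215 - V(129, 91))/(-38115) = 27559/144 + (41*215 - (-1)*91/4)/(-38115) = 27559*(1/144) + (8815 - 1*(-91/4))*(-1/38115) = 27559/144 + (8815 + 91/4)*(-1/38115) = 27559/144 + (35351/4)*(-1/38115) = 27559/144 - 35351/152460 = 12952329/67760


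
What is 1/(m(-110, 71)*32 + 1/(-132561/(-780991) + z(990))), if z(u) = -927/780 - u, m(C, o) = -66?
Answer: -201233943759/425006292276668 ≈ -0.00047348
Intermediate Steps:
z(u) = -309/260 - u (z(u) = -927*1/780 - u = -309/260 - u)
1/(m(-110, 71)*32 + 1/(-132561/(-780991) + z(990))) = 1/(-66*32 + 1/(-132561/(-780991) + (-309/260 - 1*990))) = 1/(-2112 + 1/(-132561*(-1/780991) + (-309/260 - 990))) = 1/(-2112 + 1/(132561/780991 - 257709/260)) = 1/(-2112 + 1/(-201233943759/203057660)) = 1/(-2112 - 203057660/201233943759) = 1/(-425006292276668/201233943759) = -201233943759/425006292276668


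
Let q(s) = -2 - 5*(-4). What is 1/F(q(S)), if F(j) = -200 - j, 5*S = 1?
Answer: -1/218 ≈ -0.0045872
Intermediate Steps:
S = 1/5 (S = (1/5)*1 = 1/5 ≈ 0.20000)
q(s) = 18 (q(s) = -2 + 20 = 18)
1/F(q(S)) = 1/(-200 - 1*18) = 1/(-200 - 18) = 1/(-218) = -1/218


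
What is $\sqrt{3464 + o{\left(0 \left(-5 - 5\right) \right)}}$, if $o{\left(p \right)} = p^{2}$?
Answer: $2 \sqrt{866} \approx 58.856$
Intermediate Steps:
$\sqrt{3464 + o{\left(0 \left(-5 - 5\right) \right)}} = \sqrt{3464 + \left(0 \left(-5 - 5\right)\right)^{2}} = \sqrt{3464 + \left(0 \left(-10\right)\right)^{2}} = \sqrt{3464 + 0^{2}} = \sqrt{3464 + 0} = \sqrt{3464} = 2 \sqrt{866}$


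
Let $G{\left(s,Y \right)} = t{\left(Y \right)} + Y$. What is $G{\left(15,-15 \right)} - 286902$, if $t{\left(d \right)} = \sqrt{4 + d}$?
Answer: $-286917 + i \sqrt{11} \approx -2.8692 \cdot 10^{5} + 3.3166 i$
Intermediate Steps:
$G{\left(s,Y \right)} = Y + \sqrt{4 + Y}$ ($G{\left(s,Y \right)} = \sqrt{4 + Y} + Y = Y + \sqrt{4 + Y}$)
$G{\left(15,-15 \right)} - 286902 = \left(-15 + \sqrt{4 - 15}\right) - 286902 = \left(-15 + \sqrt{-11}\right) - 286902 = \left(-15 + i \sqrt{11}\right) - 286902 = -286917 + i \sqrt{11}$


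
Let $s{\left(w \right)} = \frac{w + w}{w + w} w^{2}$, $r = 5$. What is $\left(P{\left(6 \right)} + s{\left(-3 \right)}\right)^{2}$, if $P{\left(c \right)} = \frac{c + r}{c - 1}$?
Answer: $\frac{3136}{25} \approx 125.44$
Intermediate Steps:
$P{\left(c \right)} = \frac{5 + c}{-1 + c}$ ($P{\left(c \right)} = \frac{c + 5}{c - 1} = \frac{5 + c}{-1 + c}$)
$s{\left(w \right)} = w^{2}$ ($s{\left(w \right)} = \frac{2 w}{2 w} w^{2} = 2 w \frac{1}{2 w} w^{2} = 1 w^{2} = w^{2}$)
$\left(P{\left(6 \right)} + s{\left(-3 \right)}\right)^{2} = \left(\frac{5 + 6}{-1 + 6} + \left(-3\right)^{2}\right)^{2} = \left(\frac{1}{5} \cdot 11 + 9\right)^{2} = \left(\frac{11}{5} + 9\right)^{2} = \left(\frac{56}{5}\right)^{2} = \frac{3136}{25}$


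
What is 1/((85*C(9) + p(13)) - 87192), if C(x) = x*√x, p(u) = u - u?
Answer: -1/84897 ≈ -1.1779e-5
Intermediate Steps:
p(u) = 0
C(x) = x^(3/2)
1/((85*C(9) + p(13)) - 87192) = 1/((85*9^(3/2) + 0) - 87192) = 1/((85*27 + 0) - 87192) = 1/((2295 + 0) - 87192) = 1/(2295 - 87192) = 1/(-84897) = -1/84897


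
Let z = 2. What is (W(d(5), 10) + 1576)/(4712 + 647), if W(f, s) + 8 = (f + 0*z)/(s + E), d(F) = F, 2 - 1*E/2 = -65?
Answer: 225797/771696 ≈ 0.29260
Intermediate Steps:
E = 134 (E = 4 - 2*(-65) = 4 + 130 = 134)
W(f, s) = -8 + f/(134 + s) (W(f, s) = -8 + (f + 0*2)/(s + 134) = -8 + (f + 0)/(134 + s) = -8 + f/(134 + s))
(W(d(5), 10) + 1576)/(4712 + 647) = ((-1072 + 5 - 8*10)/(134 + 10) + 1576)/(4712 + 647) = ((-1072 + 5 - 80)/144 + 1576)/5359 = ((1/144)*(-1147) + 1576)*(1/5359) = (-1147/144 + 1576)*(1/5359) = (225797/144)*(1/5359) = 225797/771696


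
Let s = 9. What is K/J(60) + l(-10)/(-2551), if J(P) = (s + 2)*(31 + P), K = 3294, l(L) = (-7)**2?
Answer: 8353945/2553551 ≈ 3.2715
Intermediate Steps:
l(L) = 49
J(P) = 341 + 11*P (J(P) = (9 + 2)*(31 + P) = 11*(31 + P) = 341 + 11*P)
K/J(60) + l(-10)/(-2551) = 3294/(341 + 11*60) + 49/(-2551) = 3294/(341 + 660) + 49*(-1/2551) = 3294/1001 - 49/2551 = 8353945/2553551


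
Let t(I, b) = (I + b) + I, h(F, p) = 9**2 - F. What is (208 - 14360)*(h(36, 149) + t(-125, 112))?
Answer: 1316136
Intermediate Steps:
h(F, p) = 81 - F
t(I, b) = b + 2*I
(208 - 14360)*(h(36, 149) + t(-125, 112)) = (208 - 14360)*((81 - 1*36) + (112 + 2*(-125))) = -14152*((81 - 36) + (112 - 250)) = -14152*(45 - 138) = -14152*(-93) = 1316136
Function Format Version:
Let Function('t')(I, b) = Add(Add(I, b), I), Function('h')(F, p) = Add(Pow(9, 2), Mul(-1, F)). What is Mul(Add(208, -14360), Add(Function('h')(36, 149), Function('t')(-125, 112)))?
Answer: 1316136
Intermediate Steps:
Function('h')(F, p) = Add(81, Mul(-1, F))
Function('t')(I, b) = Add(b, Mul(2, I))
Mul(Add(208, -14360), Add(Function('h')(36, 149), Function('t')(-125, 112))) = Mul(Add(208, -14360), Add(Add(81, Mul(-1, 36)), Add(112, Mul(2, -125)))) = Mul(-14152, Add(Add(81, -36), Add(112, -250))) = Mul(-14152, Add(45, -138)) = Mul(-14152, -93) = 1316136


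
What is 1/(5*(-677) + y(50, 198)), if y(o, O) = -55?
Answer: -1/3440 ≈ -0.00029070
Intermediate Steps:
1/(5*(-677) + y(50, 198)) = 1/(5*(-677) - 55) = 1/(-3385 - 55) = 1/(-3440) = -1/3440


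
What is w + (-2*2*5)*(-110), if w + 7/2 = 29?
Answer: 4451/2 ≈ 2225.5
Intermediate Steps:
w = 51/2 (w = -7/2 + 29 = 51/2 ≈ 25.500)
w + (-2*2*5)*(-110) = 51/2 + (-2*2*5)*(-110) = 51/2 - 4*5*(-110) = 51/2 - 20*(-110) = 51/2 + 2200 = 4451/2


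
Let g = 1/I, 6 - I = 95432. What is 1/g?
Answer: -95426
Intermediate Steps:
I = -95426 (I = 6 - 1*95432 = 6 - 95432 = -95426)
g = -1/95426 (g = 1/(-95426) = -1/95426 ≈ -1.0479e-5)
1/g = 1/(-1/95426) = -95426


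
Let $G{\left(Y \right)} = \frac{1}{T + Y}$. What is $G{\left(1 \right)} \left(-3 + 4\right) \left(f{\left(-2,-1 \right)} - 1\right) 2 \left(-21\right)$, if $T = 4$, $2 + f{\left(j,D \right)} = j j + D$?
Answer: $0$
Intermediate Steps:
$f{\left(j,D \right)} = -2 + D + j^{2}$ ($f{\left(j,D \right)} = -2 + \left(j j + D\right) = -2 + \left(j^{2} + D\right) = -2 + \left(D + j^{2}\right) = -2 + D + j^{2}$)
$G{\left(Y \right)} = \frac{1}{4 + Y}$
$G{\left(1 \right)} \left(-3 + 4\right) \left(f{\left(-2,-1 \right)} - 1\right) 2 \left(-21\right) = \frac{-3 + 4}{4 + 1} \left(\left(-2 - 1 + \left(-2\right)^{2}\right) - 1\right) 2 \left(-21\right) = \frac{1}{5} \cdot 1 \left(\left(-2 - 1 + 4\right) - 1\right) 2 \left(-21\right) = \frac{1}{5} \cdot 1 \left(1 - 1\right) 2 \left(-21\right) = \frac{0 \cdot 2}{5} \left(-21\right) = \frac{1}{5} \cdot 0 \left(-21\right) = 0 \left(-21\right) = 0$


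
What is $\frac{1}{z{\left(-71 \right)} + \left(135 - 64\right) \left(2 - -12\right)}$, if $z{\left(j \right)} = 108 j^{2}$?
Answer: $\frac{1}{545422} \approx 1.8334 \cdot 10^{-6}$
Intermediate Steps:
$\frac{1}{z{\left(-71 \right)} + \left(135 - 64\right) \left(2 - -12\right)} = \frac{1}{108 \left(-71\right)^{2} + \left(135 - 64\right) \left(2 - -12\right)} = \frac{1}{108 \cdot 5041 + 71 \left(2 + 12\right)} = \frac{1}{544428 + 71 \cdot 14} = \frac{1}{544428 + 994} = \frac{1}{545422}$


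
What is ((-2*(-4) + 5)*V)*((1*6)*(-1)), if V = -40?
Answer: 3120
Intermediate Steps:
((-2*(-4) + 5)*V)*((1*6)*(-1)) = ((-2*(-4) + 5)*(-40))*((1*6)*(-1)) = ((8 + 5)*(-40))*(6*(-1)) = (13*(-40))*(-6) = -520*(-6) = 3120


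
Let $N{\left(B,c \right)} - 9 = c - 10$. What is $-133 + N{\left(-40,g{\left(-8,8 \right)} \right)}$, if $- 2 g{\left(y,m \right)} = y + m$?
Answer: $-134$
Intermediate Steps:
$g{\left(y,m \right)} = - \frac{m}{2} - \frac{y}{2}$ ($g{\left(y,m \right)} = - \frac{y + m}{2} = - \frac{m + y}{2} = - \frac{m}{2} - \frac{y}{2}$)
$N{\left(B,c \right)} = -1 + c$ ($N{\left(B,c \right)} = 9 + \left(c - 10\right) = 9 + \left(-10 + c\right) = -1 + c$)
$-133 + N{\left(-40,g{\left(-8,8 \right)} \right)} = -133 - 1 = -134$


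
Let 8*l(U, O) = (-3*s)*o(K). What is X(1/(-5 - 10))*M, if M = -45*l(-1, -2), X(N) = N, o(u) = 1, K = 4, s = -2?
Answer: 9/4 ≈ 2.2500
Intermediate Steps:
l(U, O) = 3/4 (l(U, O) = (-3*(-2)*1)/8 = (6*1)/8 = (1/8)*6 = 3/4)
M = -135/4 (M = -45*3/4 = -135/4 ≈ -33.750)
X(1/(-5 - 10))*M = -135/4/(-5 - 10) = -135/4/(-15) = -1/15*(-135/4) = 9/4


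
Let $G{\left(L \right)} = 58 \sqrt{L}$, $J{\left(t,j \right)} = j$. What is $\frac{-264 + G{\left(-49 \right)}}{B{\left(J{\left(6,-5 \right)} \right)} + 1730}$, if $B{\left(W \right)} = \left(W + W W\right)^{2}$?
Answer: $- \frac{44}{355} + \frac{203 i}{1065} \approx -0.12394 + 0.19061 i$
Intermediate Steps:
$B{\left(W \right)} = \left(W + W^{2}\right)^{2}$
$\frac{-264 + G{\left(-49 \right)}}{B{\left(J{\left(6,-5 \right)} \right)} + 1730} = \frac{-264 + 58 \sqrt{-49}}{\left(-5\right)^{2} \left(1 - 5\right)^{2} + 1730} = \frac{-264 + 58 \cdot 7 i}{25 \left(-4\right)^{2} + 1730} = \frac{-264 + 406 i}{25 \cdot 16 + 1730} = \frac{-264 + 406 i}{400 + 1730} = \frac{-264 + 406 i}{2130} = \left(-264 + 406 i\right) \frac{1}{2130} = - \frac{44}{355} + \frac{203 i}{1065}$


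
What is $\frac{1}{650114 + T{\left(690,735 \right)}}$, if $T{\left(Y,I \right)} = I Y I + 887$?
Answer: $\frac{1}{373406251} \approx 2.678 \cdot 10^{-9}$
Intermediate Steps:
$T{\left(Y,I \right)} = 887 + Y I^{2}$ ($T{\left(Y,I \right)} = Y I^{2} + 887 = 887 + Y I^{2}$)
$\frac{1}{650114 + T{\left(690,735 \right)}} = \frac{1}{650114 + \left(887 + 690 \cdot 735^{2}\right)} = \frac{1}{650114 + \left(887 + 690 \cdot 540225\right)} = \frac{1}{650114 + \left(887 + 372755250\right)} = \frac{1}{650114 + 372756137} = \frac{1}{373406251}$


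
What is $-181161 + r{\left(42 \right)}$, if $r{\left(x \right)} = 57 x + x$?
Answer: $-178725$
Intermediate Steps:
$r{\left(x \right)} = 58 x$
$-181161 + r{\left(42 \right)} = -181161 + 58 \cdot 42 = -181161 + 2436 = -178725$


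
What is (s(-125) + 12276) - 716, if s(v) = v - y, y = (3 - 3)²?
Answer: 11435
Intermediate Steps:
y = 0 (y = 0² = 0)
s(v) = v (s(v) = v - 1*0 = v + 0 = v)
(s(-125) + 12276) - 716 = (-125 + 12276) - 716 = 12151 - 716 = 11435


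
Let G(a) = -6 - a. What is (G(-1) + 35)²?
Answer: 900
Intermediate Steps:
(G(-1) + 35)² = ((-6 - 1*(-1)) + 35)² = ((-6 + 1) + 35)² = (-5 + 35)² = 30² = 900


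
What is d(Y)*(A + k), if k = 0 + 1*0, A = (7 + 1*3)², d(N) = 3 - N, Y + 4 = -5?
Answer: 1200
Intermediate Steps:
Y = -9 (Y = -4 - 5 = -9)
A = 100 (A = (7 + 3)² = 10² = 100)
k = 0 (k = 0 + 0 = 0)
d(Y)*(A + k) = (3 - 1*(-9))*(100 + 0) = (3 + 9)*100 = 12*100 = 1200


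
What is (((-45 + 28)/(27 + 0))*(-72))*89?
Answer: 12104/3 ≈ 4034.7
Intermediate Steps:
(((-45 + 28)/(27 + 0))*(-72))*89 = (-17/27*(-72))*89 = (-17*1/27*(-72))*89 = -17/27*(-72)*89 = (136/3)*89 = 12104/3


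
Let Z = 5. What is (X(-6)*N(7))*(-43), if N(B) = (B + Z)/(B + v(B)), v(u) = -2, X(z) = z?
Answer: 3096/5 ≈ 619.20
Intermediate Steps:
N(B) = (5 + B)/(-2 + B) (N(B) = (B + 5)/(B - 2) = (5 + B)/(-2 + B))
(X(-6)*N(7))*(-43) = -6*(5 + 7)/(-2 + 7)*(-43) = -6*12/5*(-43) = -72/5*(-43) = 3096/5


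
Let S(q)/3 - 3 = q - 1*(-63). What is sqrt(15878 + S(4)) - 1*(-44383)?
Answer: 44383 + 2*sqrt(4022) ≈ 44510.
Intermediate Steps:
S(q) = 198 + 3*q (S(q) = 9 + 3*(q - 1*(-63)) = 9 + 3*(q + 63) = 9 + 3*(63 + q) = 9 + (189 + 3*q) = 198 + 3*q)
sqrt(15878 + S(4)) - 1*(-44383) = sqrt(15878 + (198 + 3*4)) - 1*(-44383) = sqrt(15878 + (198 + 12)) + 44383 = sqrt(15878 + 210) + 44383 = sqrt(16088) + 44383 = 2*sqrt(4022) + 44383 = 44383 + 2*sqrt(4022)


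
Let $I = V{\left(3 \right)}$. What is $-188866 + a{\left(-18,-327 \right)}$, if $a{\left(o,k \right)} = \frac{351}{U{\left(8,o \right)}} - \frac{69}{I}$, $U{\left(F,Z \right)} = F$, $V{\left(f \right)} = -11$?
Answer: $- \frac{16615795}{88} \approx -1.8882 \cdot 10^{5}$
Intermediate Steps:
$I = -11$
$a{\left(o,k \right)} = \frac{4413}{88}$ ($a{\left(o,k \right)} = \frac{351}{8} - \frac{69}{-11} = 351 \cdot \frac{1}{8} - - \frac{69}{11} = \frac{351}{8} + \frac{69}{11} = \frac{4413}{88}$)
$-188866 + a{\left(-18,-327 \right)} = -188866 + \frac{4413}{88} = - \frac{16615795}{88}$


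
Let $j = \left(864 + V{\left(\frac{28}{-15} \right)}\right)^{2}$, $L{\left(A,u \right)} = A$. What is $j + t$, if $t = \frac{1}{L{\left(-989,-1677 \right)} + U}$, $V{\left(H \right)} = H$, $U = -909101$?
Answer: $\frac{30440075827187}{40954050} \approx 7.4327 \cdot 10^{5}$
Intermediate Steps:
$t = - \frac{1}{910090}$ ($t = \frac{1}{-989 - 909101} = \frac{1}{-910090} = - \frac{1}{910090} \approx -1.0988 \cdot 10^{-6}$)
$j = \frac{167236624}{225}$ ($j = \left(864 + \frac{28}{-15}\right)^{2} = \left(864 + 28 \left(- \frac{1}{15}\right)\right)^{2} = \left(864 - \frac{28}{15}\right)^{2} = \left(\frac{12932}{15}\right)^{2} = \frac{167236624}{225} \approx 7.4327 \cdot 10^{5}$)
$j + t = \frac{167236624}{225} - \frac{1}{910090} = \frac{30440075827187}{40954050}$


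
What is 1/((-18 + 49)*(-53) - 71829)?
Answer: -1/73472 ≈ -1.3611e-5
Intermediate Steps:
1/((-18 + 49)*(-53) - 71829) = 1/(31*(-53) - 71829) = 1/(-1643 - 71829) = 1/(-73472) = -1/73472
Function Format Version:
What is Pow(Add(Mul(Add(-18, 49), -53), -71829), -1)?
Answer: Rational(-1, 73472) ≈ -1.3611e-5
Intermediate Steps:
Pow(Add(Mul(Add(-18, 49), -53), -71829), -1) = Pow(Add(Mul(31, -53), -71829), -1) = Pow(Add(-1643, -71829), -1) = Pow(-73472, -1) = Rational(-1, 73472)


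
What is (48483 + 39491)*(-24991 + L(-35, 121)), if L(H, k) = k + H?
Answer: -2190992470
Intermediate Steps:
L(H, k) = H + k
(48483 + 39491)*(-24991 + L(-35, 121)) = (48483 + 39491)*(-24991 + (-35 + 121)) = 87974*(-24991 + 86) = 87974*(-24905) = -2190992470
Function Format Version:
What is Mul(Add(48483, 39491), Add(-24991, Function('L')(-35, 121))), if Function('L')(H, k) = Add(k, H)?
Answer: -2190992470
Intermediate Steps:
Function('L')(H, k) = Add(H, k)
Mul(Add(48483, 39491), Add(-24991, Function('L')(-35, 121))) = Mul(Add(48483, 39491), Add(-24991, Add(-35, 121))) = Mul(87974, Add(-24991, 86)) = Mul(87974, -24905) = -2190992470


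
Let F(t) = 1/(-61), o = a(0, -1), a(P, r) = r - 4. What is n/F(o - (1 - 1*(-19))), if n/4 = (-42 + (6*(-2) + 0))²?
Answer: -711504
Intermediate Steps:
a(P, r) = -4 + r
o = -5 (o = -4 - 1 = -5)
n = 11664 (n = 4*(-42 + (6*(-2) + 0))² = 4*(-42 + (-12 + 0))² = 4*(-42 - 12)² = 4*(-54)² = 4*2916 = 11664)
F(t) = -1/61
n/F(o - (1 - 1*(-19))) = 11664/(-1/61) = 11664*(-61) = -711504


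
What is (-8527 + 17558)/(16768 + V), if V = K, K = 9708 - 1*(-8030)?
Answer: 9031/34506 ≈ 0.26172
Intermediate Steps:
K = 17738 (K = 9708 + 8030 = 17738)
V = 17738
(-8527 + 17558)/(16768 + V) = (-8527 + 17558)/(16768 + 17738) = 9031/34506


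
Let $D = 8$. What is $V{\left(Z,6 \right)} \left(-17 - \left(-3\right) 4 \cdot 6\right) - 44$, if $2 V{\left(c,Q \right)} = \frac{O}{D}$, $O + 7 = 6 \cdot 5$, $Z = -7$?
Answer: $\frac{561}{16} \approx 35.063$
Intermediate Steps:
$O = 23$ ($O = -7 + 6 \cdot 5 = -7 + 30 = 23$)
$V{\left(c,Q \right)} = \frac{23}{16}$ ($V{\left(c,Q \right)} = \frac{23 \cdot \frac{1}{8}}{2} = \frac{1}{2} \cdot \frac{23}{8} = \frac{23}{16}$)
$V{\left(Z,6 \right)} \left(-17 - \left(-3\right) 4 \cdot 6\right) - 44 = \frac{23 \left(-17 - \left(-3\right) 4 \cdot 6\right)}{16} - 44 = \frac{23 \left(-17 - \left(-12\right) 6\right)}{16} - 44 = \frac{23 \left(-17 - -72\right)}{16} - 44 = \frac{23 \left(-17 + 72\right)}{16} - 44 = \frac{23}{16} \cdot 55 - 44 = \frac{1265}{16} - 44 = \frac{561}{16}$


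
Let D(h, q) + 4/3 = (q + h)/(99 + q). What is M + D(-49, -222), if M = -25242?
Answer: -3104659/123 ≈ -25241.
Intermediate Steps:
D(h, q) = -4/3 + (h + q)/(99 + q) (D(h, q) = -4/3 + (q + h)/(99 + q) = -4/3 + (h + q)/(99 + q))
M + D(-49, -222) = -25242 + (-132 - 49 - 1/3*(-222))/(99 - 222) = -25242 + (-132 - 49 + 74)/(-123) = -25242 - 1/123*(-107) = -25242 + 107/123 = -3104659/123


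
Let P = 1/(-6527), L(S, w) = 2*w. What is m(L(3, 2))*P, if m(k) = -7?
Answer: 7/6527 ≈ 0.0010725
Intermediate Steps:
P = -1/6527 ≈ -0.00015321
m(L(3, 2))*P = -7*(-1/6527) = 7/6527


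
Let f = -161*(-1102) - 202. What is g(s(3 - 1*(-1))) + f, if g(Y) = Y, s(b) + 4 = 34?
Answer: 177250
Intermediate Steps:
s(b) = 30 (s(b) = -4 + 34 = 30)
f = 177220 (f = 177422 - 202 = 177220)
g(s(3 - 1*(-1))) + f = 30 + 177220 = 177250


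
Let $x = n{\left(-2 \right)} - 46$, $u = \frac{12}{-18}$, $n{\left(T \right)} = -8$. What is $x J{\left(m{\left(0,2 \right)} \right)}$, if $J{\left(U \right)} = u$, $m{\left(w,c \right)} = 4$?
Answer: $36$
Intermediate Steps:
$u = - \frac{2}{3}$ ($u = 12 \left(- \frac{1}{18}\right) = - \frac{2}{3} \approx -0.66667$)
$J{\left(U \right)} = - \frac{2}{3}$
$x = -54$ ($x = -8 - 46 = -54$)
$x J{\left(m{\left(0,2 \right)} \right)} = \left(-54\right) \left(- \frac{2}{3}\right) = 36$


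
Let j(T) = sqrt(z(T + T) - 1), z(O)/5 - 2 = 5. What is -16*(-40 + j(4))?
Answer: 640 - 16*sqrt(34) ≈ 546.71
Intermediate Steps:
z(O) = 35 (z(O) = 10 + 5*5 = 10 + 25 = 35)
j(T) = sqrt(34) (j(T) = sqrt(35 - 1) = sqrt(34))
-16*(-40 + j(4)) = -16*(-40 + sqrt(34)) = 640 - 16*sqrt(34)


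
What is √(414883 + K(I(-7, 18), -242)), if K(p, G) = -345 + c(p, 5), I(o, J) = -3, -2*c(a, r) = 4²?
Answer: √414530 ≈ 643.84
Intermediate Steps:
c(a, r) = -8 (c(a, r) = -½*4² = -½*16 = -8)
K(p, G) = -353 (K(p, G) = -345 - 8 = -353)
√(414883 + K(I(-7, 18), -242)) = √(414883 - 353) = √414530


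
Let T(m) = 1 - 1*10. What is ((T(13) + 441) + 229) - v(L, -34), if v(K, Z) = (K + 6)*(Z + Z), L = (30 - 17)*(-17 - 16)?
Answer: -28103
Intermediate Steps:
L = -429 (L = 13*(-33) = -429)
v(K, Z) = 2*Z*(6 + K) (v(K, Z) = (6 + K)*(2*Z) = 2*Z*(6 + K))
T(m) = -9 (T(m) = 1 - 10 = -9)
((T(13) + 441) + 229) - v(L, -34) = ((-9 + 441) + 229) - 2*(-34)*(6 - 429) = (432 + 229) - 2*(-34)*(-423) = 661 - 1*28764 = 661 - 28764 = -28103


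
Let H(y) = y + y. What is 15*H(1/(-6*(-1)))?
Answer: 5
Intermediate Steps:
H(y) = 2*y
15*H(1/(-6*(-1))) = 15*(2/((-6*(-1)))) = 15*(2/6) = 15*(2*(1/6)) = 15*(1/3) = 5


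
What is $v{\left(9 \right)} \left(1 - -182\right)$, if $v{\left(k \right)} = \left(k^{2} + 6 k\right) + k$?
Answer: $26352$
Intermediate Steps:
$v{\left(k \right)} = k^{2} + 7 k$
$v{\left(9 \right)} \left(1 - -182\right) = 9 \left(7 + 9\right) \left(1 - -182\right) = 9 \cdot 16 \left(1 + 182\right) = 144 \cdot 183 = 26352$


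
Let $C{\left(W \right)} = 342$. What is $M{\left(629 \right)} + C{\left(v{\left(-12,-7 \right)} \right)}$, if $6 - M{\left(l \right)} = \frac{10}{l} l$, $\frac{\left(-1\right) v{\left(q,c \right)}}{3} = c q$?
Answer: $338$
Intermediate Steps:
$v{\left(q,c \right)} = - 3 c q$
$M{\left(l \right)} = -4$ ($M{\left(l \right)} = 6 - \frac{10}{l} l = 6 - 10 = -4$)
$M{\left(629 \right)} + C{\left(v{\left(-12,-7 \right)} \right)} = -4 + 342 = 338$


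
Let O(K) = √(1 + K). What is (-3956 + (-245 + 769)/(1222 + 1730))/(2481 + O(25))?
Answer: -2414341319/1514212410 + 2919397*√26/4542637230 ≈ -1.5912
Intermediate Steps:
(-3956 + (-245 + 769)/(1222 + 1730))/(2481 + O(25)) = (-3956 + (-245 + 769)/(1222 + 1730))/(2481 + √(1 + 25)) = (-3956 + 524/2952)/(2481 + √26) = (-3956 + 524*(1/2952))/(2481 + √26) = (-3956 + 131/738)/(2481 + √26) = -2919397/(738*(2481 + √26))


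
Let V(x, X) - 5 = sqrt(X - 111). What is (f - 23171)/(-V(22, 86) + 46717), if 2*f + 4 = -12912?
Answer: -1384029848/2182010969 - 148145*I/2182010969 ≈ -0.63429 - 6.7894e-5*I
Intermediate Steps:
f = -6458 (f = -2 + (1/2)*(-12912) = -2 - 6456 = -6458)
V(x, X) = 5 + sqrt(-111 + X) (V(x, X) = 5 + sqrt(X - 111) = 5 + sqrt(-111 + X))
(f - 23171)/(-V(22, 86) + 46717) = (-6458 - 23171)/(-(5 + sqrt(-111 + 86)) + 46717) = -29629/(-(5 + sqrt(-25)) + 46717) = -29629/(-(5 + 5*I) + 46717) = -29629/((-5 - 5*I) + 46717) = -29629*(46712 + 5*I)/2182010969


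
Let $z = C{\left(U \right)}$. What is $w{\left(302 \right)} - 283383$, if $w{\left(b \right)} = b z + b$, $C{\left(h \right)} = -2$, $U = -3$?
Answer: $-283685$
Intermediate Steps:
$z = -2$
$w{\left(b \right)} = - b$ ($w{\left(b \right)} = b \left(-2\right) + b = - 2 b + b = - b$)
$w{\left(302 \right)} - 283383 = \left(-1\right) 302 - 283383 = -302 - 283383 = -283685$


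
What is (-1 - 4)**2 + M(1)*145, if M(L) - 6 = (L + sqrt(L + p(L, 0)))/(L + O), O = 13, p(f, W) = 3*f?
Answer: 12965/14 ≈ 926.07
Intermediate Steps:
M(L) = 6 + (L + 2*sqrt(L))/(13 + L) (M(L) = 6 + (L + sqrt(L + 3*L))/(L + 13) = 6 + (L + sqrt(4*L))/(13 + L) = 6 + (L + 2*sqrt(L))/(13 + L))
(-1 - 4)**2 + M(1)*145 = (-1 - 4)**2 + ((78 + 2*sqrt(1) + 7*1)/(13 + 1))*145 = (-5)**2 + ((78 + 2*1 + 7)/14)*145 = 25 + ((78 + 2 + 7)/14)*145 = 25 + ((1/14)*87)*145 = 25 + (87/14)*145 = 25 + 12615/14 = 12965/14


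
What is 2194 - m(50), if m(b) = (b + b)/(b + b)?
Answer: 2193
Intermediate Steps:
m(b) = 1 (m(b) = (2*b)/((2*b)) = (2*b)*(1/(2*b)) = 1)
2194 - m(50) = 2194 - 1*1 = 2194 - 1 = 2193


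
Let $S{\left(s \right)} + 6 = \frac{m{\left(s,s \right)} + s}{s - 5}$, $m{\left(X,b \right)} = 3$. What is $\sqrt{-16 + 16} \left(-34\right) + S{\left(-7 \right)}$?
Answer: $- \frac{17}{3} \approx -5.6667$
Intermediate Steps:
$S{\left(s \right)} = -6 + \frac{3 + s}{-5 + s}$ ($S{\left(s \right)} = -6 + \frac{3 + s}{s - 5} = -6 + \frac{3 + s}{-5 + s}$)
$\sqrt{-16 + 16} \left(-34\right) + S{\left(-7 \right)} = \sqrt{-16 + 16} \left(-34\right) + \frac{33 - -35}{-5 - 7} = \sqrt{0} \left(-34\right) + \frac{33 + 35}{-12} = 0 \left(-34\right) - \frac{17}{3} = 0 - \frac{17}{3} = - \frac{17}{3}$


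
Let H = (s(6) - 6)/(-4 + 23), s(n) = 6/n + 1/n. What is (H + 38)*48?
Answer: 34424/19 ≈ 1811.8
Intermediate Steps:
s(n) = 7/n (s(n) = 6/n + 1/n = 7/n)
H = -29/114 (H = (7/6 - 6)/(-4 + 23) = (7*(⅙) - 6)/19 = (7/6 - 6)*(1/19) = -29/6*1/19 = -29/114 ≈ -0.25439)
(H + 38)*48 = (-29/114 + 38)*48 = (4303/114)*48 = 34424/19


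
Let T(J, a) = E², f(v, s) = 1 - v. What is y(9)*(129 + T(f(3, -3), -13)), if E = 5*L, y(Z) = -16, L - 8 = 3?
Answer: -50464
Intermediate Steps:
L = 11 (L = 8 + 3 = 11)
E = 55 (E = 5*11 = 55)
T(J, a) = 3025 (T(J, a) = 55² = 3025)
y(9)*(129 + T(f(3, -3), -13)) = -16*(129 + 3025) = -16*3154 = -50464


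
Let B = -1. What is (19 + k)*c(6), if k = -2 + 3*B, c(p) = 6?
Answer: 84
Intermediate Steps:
k = -5 (k = -2 + 3*(-1) = -2 - 3 = -5)
(19 + k)*c(6) = (19 - 5)*6 = 14*6 = 84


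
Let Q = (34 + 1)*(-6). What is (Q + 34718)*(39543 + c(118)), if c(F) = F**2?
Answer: 1845039236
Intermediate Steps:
Q = -210 (Q = 35*(-6) = -210)
(Q + 34718)*(39543 + c(118)) = (-210 + 34718)*(39543 + 118**2) = 34508*(39543 + 13924) = 34508*53467 = 1845039236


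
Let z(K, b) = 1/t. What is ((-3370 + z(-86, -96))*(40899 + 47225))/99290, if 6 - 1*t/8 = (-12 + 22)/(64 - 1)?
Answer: -218574331727/73077440 ≈ -2991.0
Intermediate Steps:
t = 2944/63 (t = 48 - 8*(-12 + 22)/(64 - 1) = 48 - 80/63 = 2944/63 ≈ 46.730)
z(K, b) = 63/2944 (z(K, b) = 1/(2944/63) = 63/2944)
((-3370 + z(-86, -96))*(40899 + 47225))/99290 = ((-3370 + 63/2944)*(40899 + 47225))/99290 = -9921217/2944*88124*(1/99290) = -218574331727/736*1/99290 = -218574331727/73077440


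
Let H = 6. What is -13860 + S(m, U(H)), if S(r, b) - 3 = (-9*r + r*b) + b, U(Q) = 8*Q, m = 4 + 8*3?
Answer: -12717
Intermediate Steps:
m = 28 (m = 4 + 24 = 28)
S(r, b) = 3 + b - 9*r + b*r (S(r, b) = 3 + ((-9*r + r*b) + b) = 3 + ((-9*r + b*r) + b) = 3 + (b - 9*r + b*r) = 3 + b - 9*r + b*r)
-13860 + S(m, U(H)) = -13860 + (3 + 8*6 - 9*28 + (8*6)*28) = -13860 + (3 + 48 - 252 + 48*28) = -13860 + (3 + 48 - 252 + 1344) = -13860 + 1143 = -12717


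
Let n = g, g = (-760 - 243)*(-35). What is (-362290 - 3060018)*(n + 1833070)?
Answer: -6393470247900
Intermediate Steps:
g = 35105 (g = -1003*(-35) = 35105)
n = 35105
(-362290 - 3060018)*(n + 1833070) = (-362290 - 3060018)*(35105 + 1833070) = -3422308*1868175 = -6393470247900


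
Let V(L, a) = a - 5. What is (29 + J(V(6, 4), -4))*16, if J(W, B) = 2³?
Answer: 592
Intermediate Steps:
V(L, a) = -5 + a
J(W, B) = 8
(29 + J(V(6, 4), -4))*16 = (29 + 8)*16 = 37*16 = 592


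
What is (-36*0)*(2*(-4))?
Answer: 0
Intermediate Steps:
(-36*0)*(2*(-4)) = 0*(-8) = 0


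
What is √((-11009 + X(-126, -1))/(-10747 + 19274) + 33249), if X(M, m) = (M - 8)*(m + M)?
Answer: 6*√67154917174/8527 ≈ 182.34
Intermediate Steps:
X(M, m) = (-8 + M)*(M + m)
√((-11009 + X(-126, -1))/(-10747 + 19274) + 33249) = √((-11009 + ((-126)² - 8*(-126) - 8*(-1) - 126*(-1)))/(-10747 + 19274) + 33249) = √((-11009 + (15876 + 1008 + 8 + 126))/8527 + 33249) = √((-11009 + 17018)*(1/8527) + 33249) = √(6009*(1/8527) + 33249) = √(6009/8527 + 33249) = √(283520232/8527) = 6*√67154917174/8527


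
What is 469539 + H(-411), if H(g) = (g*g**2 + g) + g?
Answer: -68957814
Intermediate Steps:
H(g) = g**3 + 2*g (H(g) = (g**3 + g) + g = (g + g**3) + g = g**3 + 2*g)
469539 + H(-411) = 469539 - 411*(2 + (-411)**2) = 469539 - 411*(2 + 168921) = 469539 - 411*168923 = 469539 - 69427353 = -68957814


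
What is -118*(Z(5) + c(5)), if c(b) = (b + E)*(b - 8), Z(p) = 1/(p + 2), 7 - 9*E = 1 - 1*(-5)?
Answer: 37642/21 ≈ 1792.5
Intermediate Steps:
E = ⅑ (E = 7/9 - (1 - 1*(-5))/9 = 7/9 - (1 + 5)/9 = 7/9 - ⅑*6 = 7/9 - ⅔ = ⅑ ≈ 0.11111)
Z(p) = 1/(2 + p)
c(b) = (-8 + b)*(⅑ + b) (c(b) = (b + ⅑)*(b - 8) = (⅑ + b)*(-8 + b) = (-8 + b)*(⅑ + b))
-118*(Z(5) + c(5)) = -118*(1/(2 + 5) + (-8/9 + 5² - 71/9*5)) = -118*(1/7 + (-8/9 + 25 - 355/9)) = -118*(⅐ - 46/3) = -118*(-319/21) = 37642/21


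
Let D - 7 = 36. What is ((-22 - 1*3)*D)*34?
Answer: -36550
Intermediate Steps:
D = 43 (D = 7 + 36 = 43)
((-22 - 1*3)*D)*34 = ((-22 - 1*3)*43)*34 = ((-22 - 3)*43)*34 = -25*43*34 = -1075*34 = -36550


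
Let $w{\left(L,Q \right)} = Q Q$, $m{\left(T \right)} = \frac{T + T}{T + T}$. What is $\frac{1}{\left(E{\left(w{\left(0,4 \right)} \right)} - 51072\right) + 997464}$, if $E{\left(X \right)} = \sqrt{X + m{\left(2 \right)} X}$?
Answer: $\frac{118299}{111957227204} - \frac{\sqrt{2}}{223914454408} \approx 1.0566 \cdot 10^{-6}$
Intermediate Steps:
$m{\left(T \right)} = 1$ ($m{\left(T \right)} = \frac{2 T}{2 T} = 2 T \frac{1}{2 T} = 1$)
$w{\left(L,Q \right)} = Q^{2}$
$E{\left(X \right)} = \sqrt{2} \sqrt{X}$ ($E{\left(X \right)} = \sqrt{X + 1 X} = \sqrt{X + X} = \sqrt{2 X} = \sqrt{2} \sqrt{X}$)
$\frac{1}{\left(E{\left(w{\left(0,4 \right)} \right)} - 51072\right) + 997464} = \frac{1}{\left(\sqrt{2} \sqrt{4^{2}} - 51072\right) + 997464} = \frac{1}{\left(\sqrt{2} \sqrt{16} - 51072\right) + 997464} = \frac{1}{\left(\sqrt{2} \cdot 4 - 51072\right) + 997464} = \frac{1}{\left(4 \sqrt{2} - 51072\right) + 997464} = \frac{1}{\left(-51072 + 4 \sqrt{2}\right) + 997464} = \frac{1}{946392 + 4 \sqrt{2}}$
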